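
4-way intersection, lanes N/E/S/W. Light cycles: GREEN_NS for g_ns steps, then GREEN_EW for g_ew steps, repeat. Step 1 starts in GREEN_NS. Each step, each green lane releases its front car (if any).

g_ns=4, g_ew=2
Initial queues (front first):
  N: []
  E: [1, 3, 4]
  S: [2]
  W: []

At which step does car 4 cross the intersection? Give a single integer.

Step 1 [NS]: N:empty,E:wait,S:car2-GO,W:wait | queues: N=0 E=3 S=0 W=0
Step 2 [NS]: N:empty,E:wait,S:empty,W:wait | queues: N=0 E=3 S=0 W=0
Step 3 [NS]: N:empty,E:wait,S:empty,W:wait | queues: N=0 E=3 S=0 W=0
Step 4 [NS]: N:empty,E:wait,S:empty,W:wait | queues: N=0 E=3 S=0 W=0
Step 5 [EW]: N:wait,E:car1-GO,S:wait,W:empty | queues: N=0 E=2 S=0 W=0
Step 6 [EW]: N:wait,E:car3-GO,S:wait,W:empty | queues: N=0 E=1 S=0 W=0
Step 7 [NS]: N:empty,E:wait,S:empty,W:wait | queues: N=0 E=1 S=0 W=0
Step 8 [NS]: N:empty,E:wait,S:empty,W:wait | queues: N=0 E=1 S=0 W=0
Step 9 [NS]: N:empty,E:wait,S:empty,W:wait | queues: N=0 E=1 S=0 W=0
Step 10 [NS]: N:empty,E:wait,S:empty,W:wait | queues: N=0 E=1 S=0 W=0
Step 11 [EW]: N:wait,E:car4-GO,S:wait,W:empty | queues: N=0 E=0 S=0 W=0
Car 4 crosses at step 11

11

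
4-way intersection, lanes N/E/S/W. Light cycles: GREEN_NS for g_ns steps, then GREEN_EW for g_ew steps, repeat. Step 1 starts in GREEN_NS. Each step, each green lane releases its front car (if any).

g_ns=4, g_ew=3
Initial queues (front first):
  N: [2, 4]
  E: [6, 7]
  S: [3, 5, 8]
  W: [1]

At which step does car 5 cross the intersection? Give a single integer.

Step 1 [NS]: N:car2-GO,E:wait,S:car3-GO,W:wait | queues: N=1 E=2 S=2 W=1
Step 2 [NS]: N:car4-GO,E:wait,S:car5-GO,W:wait | queues: N=0 E=2 S=1 W=1
Step 3 [NS]: N:empty,E:wait,S:car8-GO,W:wait | queues: N=0 E=2 S=0 W=1
Step 4 [NS]: N:empty,E:wait,S:empty,W:wait | queues: N=0 E=2 S=0 W=1
Step 5 [EW]: N:wait,E:car6-GO,S:wait,W:car1-GO | queues: N=0 E=1 S=0 W=0
Step 6 [EW]: N:wait,E:car7-GO,S:wait,W:empty | queues: N=0 E=0 S=0 W=0
Car 5 crosses at step 2

2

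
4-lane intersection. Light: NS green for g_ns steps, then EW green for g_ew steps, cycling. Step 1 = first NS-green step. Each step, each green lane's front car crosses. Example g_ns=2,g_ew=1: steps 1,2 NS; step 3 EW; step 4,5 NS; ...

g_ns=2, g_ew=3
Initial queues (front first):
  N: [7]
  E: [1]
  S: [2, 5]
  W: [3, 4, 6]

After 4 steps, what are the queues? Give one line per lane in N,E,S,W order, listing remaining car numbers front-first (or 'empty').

Step 1 [NS]: N:car7-GO,E:wait,S:car2-GO,W:wait | queues: N=0 E=1 S=1 W=3
Step 2 [NS]: N:empty,E:wait,S:car5-GO,W:wait | queues: N=0 E=1 S=0 W=3
Step 3 [EW]: N:wait,E:car1-GO,S:wait,W:car3-GO | queues: N=0 E=0 S=0 W=2
Step 4 [EW]: N:wait,E:empty,S:wait,W:car4-GO | queues: N=0 E=0 S=0 W=1

N: empty
E: empty
S: empty
W: 6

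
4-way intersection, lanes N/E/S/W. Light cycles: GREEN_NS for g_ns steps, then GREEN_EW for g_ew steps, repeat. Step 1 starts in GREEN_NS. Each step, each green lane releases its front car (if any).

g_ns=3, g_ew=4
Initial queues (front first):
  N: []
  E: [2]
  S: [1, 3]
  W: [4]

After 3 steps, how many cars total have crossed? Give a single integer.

Answer: 2

Derivation:
Step 1 [NS]: N:empty,E:wait,S:car1-GO,W:wait | queues: N=0 E=1 S=1 W=1
Step 2 [NS]: N:empty,E:wait,S:car3-GO,W:wait | queues: N=0 E=1 S=0 W=1
Step 3 [NS]: N:empty,E:wait,S:empty,W:wait | queues: N=0 E=1 S=0 W=1
Cars crossed by step 3: 2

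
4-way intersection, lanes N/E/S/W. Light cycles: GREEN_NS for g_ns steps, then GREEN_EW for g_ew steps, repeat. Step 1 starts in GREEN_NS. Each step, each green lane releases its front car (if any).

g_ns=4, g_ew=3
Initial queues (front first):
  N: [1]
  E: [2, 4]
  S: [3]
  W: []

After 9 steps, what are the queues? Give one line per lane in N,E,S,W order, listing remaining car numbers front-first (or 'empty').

Step 1 [NS]: N:car1-GO,E:wait,S:car3-GO,W:wait | queues: N=0 E=2 S=0 W=0
Step 2 [NS]: N:empty,E:wait,S:empty,W:wait | queues: N=0 E=2 S=0 W=0
Step 3 [NS]: N:empty,E:wait,S:empty,W:wait | queues: N=0 E=2 S=0 W=0
Step 4 [NS]: N:empty,E:wait,S:empty,W:wait | queues: N=0 E=2 S=0 W=0
Step 5 [EW]: N:wait,E:car2-GO,S:wait,W:empty | queues: N=0 E=1 S=0 W=0
Step 6 [EW]: N:wait,E:car4-GO,S:wait,W:empty | queues: N=0 E=0 S=0 W=0

N: empty
E: empty
S: empty
W: empty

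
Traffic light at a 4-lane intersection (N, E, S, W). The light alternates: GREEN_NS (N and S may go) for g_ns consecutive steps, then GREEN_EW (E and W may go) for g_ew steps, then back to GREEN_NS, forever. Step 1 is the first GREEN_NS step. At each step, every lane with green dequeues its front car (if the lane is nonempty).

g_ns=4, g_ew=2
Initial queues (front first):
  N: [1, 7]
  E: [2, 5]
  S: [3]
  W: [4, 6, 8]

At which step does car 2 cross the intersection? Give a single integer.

Step 1 [NS]: N:car1-GO,E:wait,S:car3-GO,W:wait | queues: N=1 E=2 S=0 W=3
Step 2 [NS]: N:car7-GO,E:wait,S:empty,W:wait | queues: N=0 E=2 S=0 W=3
Step 3 [NS]: N:empty,E:wait,S:empty,W:wait | queues: N=0 E=2 S=0 W=3
Step 4 [NS]: N:empty,E:wait,S:empty,W:wait | queues: N=0 E=2 S=0 W=3
Step 5 [EW]: N:wait,E:car2-GO,S:wait,W:car4-GO | queues: N=0 E=1 S=0 W=2
Step 6 [EW]: N:wait,E:car5-GO,S:wait,W:car6-GO | queues: N=0 E=0 S=0 W=1
Step 7 [NS]: N:empty,E:wait,S:empty,W:wait | queues: N=0 E=0 S=0 W=1
Step 8 [NS]: N:empty,E:wait,S:empty,W:wait | queues: N=0 E=0 S=0 W=1
Step 9 [NS]: N:empty,E:wait,S:empty,W:wait | queues: N=0 E=0 S=0 W=1
Step 10 [NS]: N:empty,E:wait,S:empty,W:wait | queues: N=0 E=0 S=0 W=1
Step 11 [EW]: N:wait,E:empty,S:wait,W:car8-GO | queues: N=0 E=0 S=0 W=0
Car 2 crosses at step 5

5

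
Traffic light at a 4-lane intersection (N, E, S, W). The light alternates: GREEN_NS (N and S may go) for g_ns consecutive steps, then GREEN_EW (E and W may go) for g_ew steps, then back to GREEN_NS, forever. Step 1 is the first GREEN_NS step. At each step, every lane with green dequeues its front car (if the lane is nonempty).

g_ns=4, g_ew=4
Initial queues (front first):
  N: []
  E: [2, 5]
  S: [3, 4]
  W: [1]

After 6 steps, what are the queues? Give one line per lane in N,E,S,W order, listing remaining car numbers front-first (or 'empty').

Step 1 [NS]: N:empty,E:wait,S:car3-GO,W:wait | queues: N=0 E=2 S=1 W=1
Step 2 [NS]: N:empty,E:wait,S:car4-GO,W:wait | queues: N=0 E=2 S=0 W=1
Step 3 [NS]: N:empty,E:wait,S:empty,W:wait | queues: N=0 E=2 S=0 W=1
Step 4 [NS]: N:empty,E:wait,S:empty,W:wait | queues: N=0 E=2 S=0 W=1
Step 5 [EW]: N:wait,E:car2-GO,S:wait,W:car1-GO | queues: N=0 E=1 S=0 W=0
Step 6 [EW]: N:wait,E:car5-GO,S:wait,W:empty | queues: N=0 E=0 S=0 W=0

N: empty
E: empty
S: empty
W: empty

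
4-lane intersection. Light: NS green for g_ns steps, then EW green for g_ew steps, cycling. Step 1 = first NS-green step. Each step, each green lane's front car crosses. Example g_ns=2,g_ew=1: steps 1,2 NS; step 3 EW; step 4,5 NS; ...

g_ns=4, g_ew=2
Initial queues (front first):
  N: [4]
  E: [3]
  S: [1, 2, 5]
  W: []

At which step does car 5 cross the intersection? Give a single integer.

Step 1 [NS]: N:car4-GO,E:wait,S:car1-GO,W:wait | queues: N=0 E=1 S=2 W=0
Step 2 [NS]: N:empty,E:wait,S:car2-GO,W:wait | queues: N=0 E=1 S=1 W=0
Step 3 [NS]: N:empty,E:wait,S:car5-GO,W:wait | queues: N=0 E=1 S=0 W=0
Step 4 [NS]: N:empty,E:wait,S:empty,W:wait | queues: N=0 E=1 S=0 W=0
Step 5 [EW]: N:wait,E:car3-GO,S:wait,W:empty | queues: N=0 E=0 S=0 W=0
Car 5 crosses at step 3

3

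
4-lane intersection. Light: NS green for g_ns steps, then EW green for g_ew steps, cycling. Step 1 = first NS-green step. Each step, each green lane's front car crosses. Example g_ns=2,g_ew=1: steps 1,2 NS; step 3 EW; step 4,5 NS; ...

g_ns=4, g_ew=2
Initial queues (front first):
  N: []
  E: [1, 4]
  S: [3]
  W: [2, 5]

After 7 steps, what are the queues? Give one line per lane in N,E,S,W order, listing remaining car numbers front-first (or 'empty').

Step 1 [NS]: N:empty,E:wait,S:car3-GO,W:wait | queues: N=0 E=2 S=0 W=2
Step 2 [NS]: N:empty,E:wait,S:empty,W:wait | queues: N=0 E=2 S=0 W=2
Step 3 [NS]: N:empty,E:wait,S:empty,W:wait | queues: N=0 E=2 S=0 W=2
Step 4 [NS]: N:empty,E:wait,S:empty,W:wait | queues: N=0 E=2 S=0 W=2
Step 5 [EW]: N:wait,E:car1-GO,S:wait,W:car2-GO | queues: N=0 E=1 S=0 W=1
Step 6 [EW]: N:wait,E:car4-GO,S:wait,W:car5-GO | queues: N=0 E=0 S=0 W=0

N: empty
E: empty
S: empty
W: empty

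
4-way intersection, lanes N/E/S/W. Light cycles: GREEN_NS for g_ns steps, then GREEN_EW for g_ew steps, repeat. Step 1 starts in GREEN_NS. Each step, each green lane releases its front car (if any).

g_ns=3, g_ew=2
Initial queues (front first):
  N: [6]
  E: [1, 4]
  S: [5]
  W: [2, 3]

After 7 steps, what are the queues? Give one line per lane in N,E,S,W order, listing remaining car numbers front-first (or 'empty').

Step 1 [NS]: N:car6-GO,E:wait,S:car5-GO,W:wait | queues: N=0 E=2 S=0 W=2
Step 2 [NS]: N:empty,E:wait,S:empty,W:wait | queues: N=0 E=2 S=0 W=2
Step 3 [NS]: N:empty,E:wait,S:empty,W:wait | queues: N=0 E=2 S=0 W=2
Step 4 [EW]: N:wait,E:car1-GO,S:wait,W:car2-GO | queues: N=0 E=1 S=0 W=1
Step 5 [EW]: N:wait,E:car4-GO,S:wait,W:car3-GO | queues: N=0 E=0 S=0 W=0

N: empty
E: empty
S: empty
W: empty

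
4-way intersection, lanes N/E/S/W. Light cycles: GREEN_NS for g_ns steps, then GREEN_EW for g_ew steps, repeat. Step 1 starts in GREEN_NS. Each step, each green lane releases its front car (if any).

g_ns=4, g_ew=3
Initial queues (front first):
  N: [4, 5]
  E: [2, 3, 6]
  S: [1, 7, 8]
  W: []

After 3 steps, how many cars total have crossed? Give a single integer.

Answer: 5

Derivation:
Step 1 [NS]: N:car4-GO,E:wait,S:car1-GO,W:wait | queues: N=1 E=3 S=2 W=0
Step 2 [NS]: N:car5-GO,E:wait,S:car7-GO,W:wait | queues: N=0 E=3 S=1 W=0
Step 3 [NS]: N:empty,E:wait,S:car8-GO,W:wait | queues: N=0 E=3 S=0 W=0
Cars crossed by step 3: 5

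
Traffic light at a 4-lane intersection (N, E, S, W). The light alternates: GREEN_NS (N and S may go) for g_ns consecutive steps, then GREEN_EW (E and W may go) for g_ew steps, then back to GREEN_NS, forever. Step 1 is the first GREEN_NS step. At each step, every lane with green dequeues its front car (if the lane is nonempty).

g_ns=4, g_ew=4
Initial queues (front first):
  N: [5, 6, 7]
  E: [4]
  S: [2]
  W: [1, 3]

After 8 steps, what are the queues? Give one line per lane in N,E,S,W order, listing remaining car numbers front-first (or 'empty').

Step 1 [NS]: N:car5-GO,E:wait,S:car2-GO,W:wait | queues: N=2 E=1 S=0 W=2
Step 2 [NS]: N:car6-GO,E:wait,S:empty,W:wait | queues: N=1 E=1 S=0 W=2
Step 3 [NS]: N:car7-GO,E:wait,S:empty,W:wait | queues: N=0 E=1 S=0 W=2
Step 4 [NS]: N:empty,E:wait,S:empty,W:wait | queues: N=0 E=1 S=0 W=2
Step 5 [EW]: N:wait,E:car4-GO,S:wait,W:car1-GO | queues: N=0 E=0 S=0 W=1
Step 6 [EW]: N:wait,E:empty,S:wait,W:car3-GO | queues: N=0 E=0 S=0 W=0

N: empty
E: empty
S: empty
W: empty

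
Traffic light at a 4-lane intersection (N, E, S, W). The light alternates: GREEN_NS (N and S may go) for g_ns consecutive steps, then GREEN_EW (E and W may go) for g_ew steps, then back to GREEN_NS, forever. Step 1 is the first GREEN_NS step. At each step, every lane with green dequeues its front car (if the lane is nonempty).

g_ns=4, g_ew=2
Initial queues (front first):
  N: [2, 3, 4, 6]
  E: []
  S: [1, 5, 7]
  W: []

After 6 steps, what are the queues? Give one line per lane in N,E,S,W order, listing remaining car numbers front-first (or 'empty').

Step 1 [NS]: N:car2-GO,E:wait,S:car1-GO,W:wait | queues: N=3 E=0 S=2 W=0
Step 2 [NS]: N:car3-GO,E:wait,S:car5-GO,W:wait | queues: N=2 E=0 S=1 W=0
Step 3 [NS]: N:car4-GO,E:wait,S:car7-GO,W:wait | queues: N=1 E=0 S=0 W=0
Step 4 [NS]: N:car6-GO,E:wait,S:empty,W:wait | queues: N=0 E=0 S=0 W=0

N: empty
E: empty
S: empty
W: empty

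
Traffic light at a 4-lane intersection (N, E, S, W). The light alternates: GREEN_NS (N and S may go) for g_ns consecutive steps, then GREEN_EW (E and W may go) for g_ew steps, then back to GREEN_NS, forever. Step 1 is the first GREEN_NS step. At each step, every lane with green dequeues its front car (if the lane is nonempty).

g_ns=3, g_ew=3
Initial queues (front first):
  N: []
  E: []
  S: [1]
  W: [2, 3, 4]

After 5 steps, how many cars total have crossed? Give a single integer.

Step 1 [NS]: N:empty,E:wait,S:car1-GO,W:wait | queues: N=0 E=0 S=0 W=3
Step 2 [NS]: N:empty,E:wait,S:empty,W:wait | queues: N=0 E=0 S=0 W=3
Step 3 [NS]: N:empty,E:wait,S:empty,W:wait | queues: N=0 E=0 S=0 W=3
Step 4 [EW]: N:wait,E:empty,S:wait,W:car2-GO | queues: N=0 E=0 S=0 W=2
Step 5 [EW]: N:wait,E:empty,S:wait,W:car3-GO | queues: N=0 E=0 S=0 W=1
Cars crossed by step 5: 3

Answer: 3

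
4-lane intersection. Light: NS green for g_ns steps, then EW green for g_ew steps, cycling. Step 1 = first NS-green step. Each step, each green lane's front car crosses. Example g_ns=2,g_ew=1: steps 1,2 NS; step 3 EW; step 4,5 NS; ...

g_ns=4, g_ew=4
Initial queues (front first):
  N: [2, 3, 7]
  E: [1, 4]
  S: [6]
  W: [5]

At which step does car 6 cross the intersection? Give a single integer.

Step 1 [NS]: N:car2-GO,E:wait,S:car6-GO,W:wait | queues: N=2 E=2 S=0 W=1
Step 2 [NS]: N:car3-GO,E:wait,S:empty,W:wait | queues: N=1 E=2 S=0 W=1
Step 3 [NS]: N:car7-GO,E:wait,S:empty,W:wait | queues: N=0 E=2 S=0 W=1
Step 4 [NS]: N:empty,E:wait,S:empty,W:wait | queues: N=0 E=2 S=0 W=1
Step 5 [EW]: N:wait,E:car1-GO,S:wait,W:car5-GO | queues: N=0 E=1 S=0 W=0
Step 6 [EW]: N:wait,E:car4-GO,S:wait,W:empty | queues: N=0 E=0 S=0 W=0
Car 6 crosses at step 1

1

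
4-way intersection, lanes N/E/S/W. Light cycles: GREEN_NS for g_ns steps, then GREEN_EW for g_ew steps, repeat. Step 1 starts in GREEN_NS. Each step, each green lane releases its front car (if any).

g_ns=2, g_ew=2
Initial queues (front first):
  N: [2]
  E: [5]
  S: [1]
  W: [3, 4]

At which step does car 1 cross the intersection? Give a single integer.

Step 1 [NS]: N:car2-GO,E:wait,S:car1-GO,W:wait | queues: N=0 E=1 S=0 W=2
Step 2 [NS]: N:empty,E:wait,S:empty,W:wait | queues: N=0 E=1 S=0 W=2
Step 3 [EW]: N:wait,E:car5-GO,S:wait,W:car3-GO | queues: N=0 E=0 S=0 W=1
Step 4 [EW]: N:wait,E:empty,S:wait,W:car4-GO | queues: N=0 E=0 S=0 W=0
Car 1 crosses at step 1

1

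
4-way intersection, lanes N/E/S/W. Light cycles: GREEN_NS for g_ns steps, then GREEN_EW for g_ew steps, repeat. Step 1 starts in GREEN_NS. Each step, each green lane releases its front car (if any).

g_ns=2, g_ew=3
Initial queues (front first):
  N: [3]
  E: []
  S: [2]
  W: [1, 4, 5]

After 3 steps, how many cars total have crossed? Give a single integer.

Step 1 [NS]: N:car3-GO,E:wait,S:car2-GO,W:wait | queues: N=0 E=0 S=0 W=3
Step 2 [NS]: N:empty,E:wait,S:empty,W:wait | queues: N=0 E=0 S=0 W=3
Step 3 [EW]: N:wait,E:empty,S:wait,W:car1-GO | queues: N=0 E=0 S=0 W=2
Cars crossed by step 3: 3

Answer: 3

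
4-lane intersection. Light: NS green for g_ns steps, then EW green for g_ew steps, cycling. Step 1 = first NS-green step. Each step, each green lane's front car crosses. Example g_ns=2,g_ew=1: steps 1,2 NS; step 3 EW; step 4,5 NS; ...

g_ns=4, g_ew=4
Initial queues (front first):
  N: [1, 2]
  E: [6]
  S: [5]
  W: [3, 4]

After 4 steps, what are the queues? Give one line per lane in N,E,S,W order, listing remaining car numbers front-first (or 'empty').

Step 1 [NS]: N:car1-GO,E:wait,S:car5-GO,W:wait | queues: N=1 E=1 S=0 W=2
Step 2 [NS]: N:car2-GO,E:wait,S:empty,W:wait | queues: N=0 E=1 S=0 W=2
Step 3 [NS]: N:empty,E:wait,S:empty,W:wait | queues: N=0 E=1 S=0 W=2
Step 4 [NS]: N:empty,E:wait,S:empty,W:wait | queues: N=0 E=1 S=0 W=2

N: empty
E: 6
S: empty
W: 3 4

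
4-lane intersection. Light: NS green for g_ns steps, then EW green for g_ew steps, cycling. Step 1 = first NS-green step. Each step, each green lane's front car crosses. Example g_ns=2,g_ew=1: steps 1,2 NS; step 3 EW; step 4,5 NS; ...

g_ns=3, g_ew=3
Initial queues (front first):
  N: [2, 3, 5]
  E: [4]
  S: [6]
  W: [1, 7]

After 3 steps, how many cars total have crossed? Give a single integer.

Step 1 [NS]: N:car2-GO,E:wait,S:car6-GO,W:wait | queues: N=2 E=1 S=0 W=2
Step 2 [NS]: N:car3-GO,E:wait,S:empty,W:wait | queues: N=1 E=1 S=0 W=2
Step 3 [NS]: N:car5-GO,E:wait,S:empty,W:wait | queues: N=0 E=1 S=0 W=2
Cars crossed by step 3: 4

Answer: 4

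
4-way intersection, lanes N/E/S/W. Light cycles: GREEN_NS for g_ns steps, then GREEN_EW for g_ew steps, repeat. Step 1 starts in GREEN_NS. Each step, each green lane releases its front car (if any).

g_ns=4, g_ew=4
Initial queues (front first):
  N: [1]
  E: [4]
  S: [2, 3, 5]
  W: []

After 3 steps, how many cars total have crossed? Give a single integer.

Step 1 [NS]: N:car1-GO,E:wait,S:car2-GO,W:wait | queues: N=0 E=1 S=2 W=0
Step 2 [NS]: N:empty,E:wait,S:car3-GO,W:wait | queues: N=0 E=1 S=1 W=0
Step 3 [NS]: N:empty,E:wait,S:car5-GO,W:wait | queues: N=0 E=1 S=0 W=0
Cars crossed by step 3: 4

Answer: 4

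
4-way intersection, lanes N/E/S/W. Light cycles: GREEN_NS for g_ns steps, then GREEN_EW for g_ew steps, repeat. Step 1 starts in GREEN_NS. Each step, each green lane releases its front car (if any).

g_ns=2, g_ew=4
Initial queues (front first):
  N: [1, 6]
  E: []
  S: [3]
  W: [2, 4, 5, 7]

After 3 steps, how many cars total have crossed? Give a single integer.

Step 1 [NS]: N:car1-GO,E:wait,S:car3-GO,W:wait | queues: N=1 E=0 S=0 W=4
Step 2 [NS]: N:car6-GO,E:wait,S:empty,W:wait | queues: N=0 E=0 S=0 W=4
Step 3 [EW]: N:wait,E:empty,S:wait,W:car2-GO | queues: N=0 E=0 S=0 W=3
Cars crossed by step 3: 4

Answer: 4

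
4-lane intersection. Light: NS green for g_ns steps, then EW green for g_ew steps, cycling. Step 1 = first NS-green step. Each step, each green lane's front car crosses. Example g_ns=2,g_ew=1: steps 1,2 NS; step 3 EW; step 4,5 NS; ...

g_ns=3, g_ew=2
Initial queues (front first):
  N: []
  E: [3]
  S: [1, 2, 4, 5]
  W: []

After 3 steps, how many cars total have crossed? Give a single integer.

Answer: 3

Derivation:
Step 1 [NS]: N:empty,E:wait,S:car1-GO,W:wait | queues: N=0 E=1 S=3 W=0
Step 2 [NS]: N:empty,E:wait,S:car2-GO,W:wait | queues: N=0 E=1 S=2 W=0
Step 3 [NS]: N:empty,E:wait,S:car4-GO,W:wait | queues: N=0 E=1 S=1 W=0
Cars crossed by step 3: 3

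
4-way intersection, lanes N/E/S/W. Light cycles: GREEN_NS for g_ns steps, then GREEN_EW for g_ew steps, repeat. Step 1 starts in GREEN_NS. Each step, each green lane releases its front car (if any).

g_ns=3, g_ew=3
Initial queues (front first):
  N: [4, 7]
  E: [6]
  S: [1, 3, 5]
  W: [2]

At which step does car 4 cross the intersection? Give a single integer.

Step 1 [NS]: N:car4-GO,E:wait,S:car1-GO,W:wait | queues: N=1 E=1 S=2 W=1
Step 2 [NS]: N:car7-GO,E:wait,S:car3-GO,W:wait | queues: N=0 E=1 S=1 W=1
Step 3 [NS]: N:empty,E:wait,S:car5-GO,W:wait | queues: N=0 E=1 S=0 W=1
Step 4 [EW]: N:wait,E:car6-GO,S:wait,W:car2-GO | queues: N=0 E=0 S=0 W=0
Car 4 crosses at step 1

1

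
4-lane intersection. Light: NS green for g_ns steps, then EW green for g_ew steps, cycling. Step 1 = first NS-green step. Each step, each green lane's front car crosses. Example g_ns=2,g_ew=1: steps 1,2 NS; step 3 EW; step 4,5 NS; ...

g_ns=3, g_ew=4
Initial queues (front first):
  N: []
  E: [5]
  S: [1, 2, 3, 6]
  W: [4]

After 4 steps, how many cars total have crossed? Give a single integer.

Step 1 [NS]: N:empty,E:wait,S:car1-GO,W:wait | queues: N=0 E=1 S=3 W=1
Step 2 [NS]: N:empty,E:wait,S:car2-GO,W:wait | queues: N=0 E=1 S=2 W=1
Step 3 [NS]: N:empty,E:wait,S:car3-GO,W:wait | queues: N=0 E=1 S=1 W=1
Step 4 [EW]: N:wait,E:car5-GO,S:wait,W:car4-GO | queues: N=0 E=0 S=1 W=0
Cars crossed by step 4: 5

Answer: 5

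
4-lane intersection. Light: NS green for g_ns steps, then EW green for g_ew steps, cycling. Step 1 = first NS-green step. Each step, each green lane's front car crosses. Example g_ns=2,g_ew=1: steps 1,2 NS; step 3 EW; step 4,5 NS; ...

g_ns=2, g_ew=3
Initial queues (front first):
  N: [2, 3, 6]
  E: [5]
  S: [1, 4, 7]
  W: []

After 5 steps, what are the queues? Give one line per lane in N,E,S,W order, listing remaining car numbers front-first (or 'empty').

Step 1 [NS]: N:car2-GO,E:wait,S:car1-GO,W:wait | queues: N=2 E=1 S=2 W=0
Step 2 [NS]: N:car3-GO,E:wait,S:car4-GO,W:wait | queues: N=1 E=1 S=1 W=0
Step 3 [EW]: N:wait,E:car5-GO,S:wait,W:empty | queues: N=1 E=0 S=1 W=0
Step 4 [EW]: N:wait,E:empty,S:wait,W:empty | queues: N=1 E=0 S=1 W=0
Step 5 [EW]: N:wait,E:empty,S:wait,W:empty | queues: N=1 E=0 S=1 W=0

N: 6
E: empty
S: 7
W: empty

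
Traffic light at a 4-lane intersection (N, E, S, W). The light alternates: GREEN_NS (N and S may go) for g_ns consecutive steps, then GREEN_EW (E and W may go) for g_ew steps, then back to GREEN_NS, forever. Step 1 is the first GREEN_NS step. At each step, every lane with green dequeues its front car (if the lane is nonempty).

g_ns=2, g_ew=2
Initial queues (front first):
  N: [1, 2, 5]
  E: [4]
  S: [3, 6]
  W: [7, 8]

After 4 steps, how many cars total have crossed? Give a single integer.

Answer: 7

Derivation:
Step 1 [NS]: N:car1-GO,E:wait,S:car3-GO,W:wait | queues: N=2 E=1 S=1 W=2
Step 2 [NS]: N:car2-GO,E:wait,S:car6-GO,W:wait | queues: N=1 E=1 S=0 W=2
Step 3 [EW]: N:wait,E:car4-GO,S:wait,W:car7-GO | queues: N=1 E=0 S=0 W=1
Step 4 [EW]: N:wait,E:empty,S:wait,W:car8-GO | queues: N=1 E=0 S=0 W=0
Cars crossed by step 4: 7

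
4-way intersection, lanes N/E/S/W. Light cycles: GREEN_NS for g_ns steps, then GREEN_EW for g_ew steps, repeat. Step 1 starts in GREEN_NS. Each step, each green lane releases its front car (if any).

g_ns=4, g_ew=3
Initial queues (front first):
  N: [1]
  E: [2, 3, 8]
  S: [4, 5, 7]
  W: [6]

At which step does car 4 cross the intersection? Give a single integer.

Step 1 [NS]: N:car1-GO,E:wait,S:car4-GO,W:wait | queues: N=0 E=3 S=2 W=1
Step 2 [NS]: N:empty,E:wait,S:car5-GO,W:wait | queues: N=0 E=3 S=1 W=1
Step 3 [NS]: N:empty,E:wait,S:car7-GO,W:wait | queues: N=0 E=3 S=0 W=1
Step 4 [NS]: N:empty,E:wait,S:empty,W:wait | queues: N=0 E=3 S=0 W=1
Step 5 [EW]: N:wait,E:car2-GO,S:wait,W:car6-GO | queues: N=0 E=2 S=0 W=0
Step 6 [EW]: N:wait,E:car3-GO,S:wait,W:empty | queues: N=0 E=1 S=0 W=0
Step 7 [EW]: N:wait,E:car8-GO,S:wait,W:empty | queues: N=0 E=0 S=0 W=0
Car 4 crosses at step 1

1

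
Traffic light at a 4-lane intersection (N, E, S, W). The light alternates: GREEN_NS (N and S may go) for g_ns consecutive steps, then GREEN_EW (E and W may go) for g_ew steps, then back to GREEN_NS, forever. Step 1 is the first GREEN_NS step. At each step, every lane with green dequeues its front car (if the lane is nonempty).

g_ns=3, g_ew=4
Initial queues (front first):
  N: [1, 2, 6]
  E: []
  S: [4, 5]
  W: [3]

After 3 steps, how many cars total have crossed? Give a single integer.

Step 1 [NS]: N:car1-GO,E:wait,S:car4-GO,W:wait | queues: N=2 E=0 S=1 W=1
Step 2 [NS]: N:car2-GO,E:wait,S:car5-GO,W:wait | queues: N=1 E=0 S=0 W=1
Step 3 [NS]: N:car6-GO,E:wait,S:empty,W:wait | queues: N=0 E=0 S=0 W=1
Cars crossed by step 3: 5

Answer: 5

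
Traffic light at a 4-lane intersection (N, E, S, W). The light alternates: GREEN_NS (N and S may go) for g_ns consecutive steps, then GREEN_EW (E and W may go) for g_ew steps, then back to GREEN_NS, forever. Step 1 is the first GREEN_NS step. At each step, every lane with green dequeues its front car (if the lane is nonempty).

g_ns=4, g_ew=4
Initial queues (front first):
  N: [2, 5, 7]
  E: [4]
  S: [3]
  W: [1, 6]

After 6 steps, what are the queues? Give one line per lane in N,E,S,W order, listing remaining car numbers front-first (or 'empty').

Step 1 [NS]: N:car2-GO,E:wait,S:car3-GO,W:wait | queues: N=2 E=1 S=0 W=2
Step 2 [NS]: N:car5-GO,E:wait,S:empty,W:wait | queues: N=1 E=1 S=0 W=2
Step 3 [NS]: N:car7-GO,E:wait,S:empty,W:wait | queues: N=0 E=1 S=0 W=2
Step 4 [NS]: N:empty,E:wait,S:empty,W:wait | queues: N=0 E=1 S=0 W=2
Step 5 [EW]: N:wait,E:car4-GO,S:wait,W:car1-GO | queues: N=0 E=0 S=0 W=1
Step 6 [EW]: N:wait,E:empty,S:wait,W:car6-GO | queues: N=0 E=0 S=0 W=0

N: empty
E: empty
S: empty
W: empty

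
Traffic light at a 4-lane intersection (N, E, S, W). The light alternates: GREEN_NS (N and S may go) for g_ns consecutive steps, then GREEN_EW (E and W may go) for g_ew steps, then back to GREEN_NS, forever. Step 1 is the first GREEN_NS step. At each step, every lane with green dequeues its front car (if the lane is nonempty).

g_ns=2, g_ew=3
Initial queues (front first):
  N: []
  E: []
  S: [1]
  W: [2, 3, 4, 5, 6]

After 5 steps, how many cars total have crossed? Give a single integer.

Step 1 [NS]: N:empty,E:wait,S:car1-GO,W:wait | queues: N=0 E=0 S=0 W=5
Step 2 [NS]: N:empty,E:wait,S:empty,W:wait | queues: N=0 E=0 S=0 W=5
Step 3 [EW]: N:wait,E:empty,S:wait,W:car2-GO | queues: N=0 E=0 S=0 W=4
Step 4 [EW]: N:wait,E:empty,S:wait,W:car3-GO | queues: N=0 E=0 S=0 W=3
Step 5 [EW]: N:wait,E:empty,S:wait,W:car4-GO | queues: N=0 E=0 S=0 W=2
Cars crossed by step 5: 4

Answer: 4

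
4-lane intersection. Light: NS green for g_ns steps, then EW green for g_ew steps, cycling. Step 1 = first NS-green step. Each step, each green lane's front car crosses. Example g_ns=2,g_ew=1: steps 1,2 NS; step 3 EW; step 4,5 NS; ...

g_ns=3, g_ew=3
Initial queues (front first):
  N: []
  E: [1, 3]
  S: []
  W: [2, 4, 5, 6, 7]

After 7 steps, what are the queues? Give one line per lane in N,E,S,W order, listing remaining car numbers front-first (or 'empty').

Step 1 [NS]: N:empty,E:wait,S:empty,W:wait | queues: N=0 E=2 S=0 W=5
Step 2 [NS]: N:empty,E:wait,S:empty,W:wait | queues: N=0 E=2 S=0 W=5
Step 3 [NS]: N:empty,E:wait,S:empty,W:wait | queues: N=0 E=2 S=0 W=5
Step 4 [EW]: N:wait,E:car1-GO,S:wait,W:car2-GO | queues: N=0 E=1 S=0 W=4
Step 5 [EW]: N:wait,E:car3-GO,S:wait,W:car4-GO | queues: N=0 E=0 S=0 W=3
Step 6 [EW]: N:wait,E:empty,S:wait,W:car5-GO | queues: N=0 E=0 S=0 W=2
Step 7 [NS]: N:empty,E:wait,S:empty,W:wait | queues: N=0 E=0 S=0 W=2

N: empty
E: empty
S: empty
W: 6 7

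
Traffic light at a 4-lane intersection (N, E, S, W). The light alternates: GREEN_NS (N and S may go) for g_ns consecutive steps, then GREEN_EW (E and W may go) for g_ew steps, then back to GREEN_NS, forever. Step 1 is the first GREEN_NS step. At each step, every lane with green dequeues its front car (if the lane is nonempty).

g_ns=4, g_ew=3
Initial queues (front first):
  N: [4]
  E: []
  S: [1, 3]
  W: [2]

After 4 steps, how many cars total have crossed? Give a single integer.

Step 1 [NS]: N:car4-GO,E:wait,S:car1-GO,W:wait | queues: N=0 E=0 S=1 W=1
Step 2 [NS]: N:empty,E:wait,S:car3-GO,W:wait | queues: N=0 E=0 S=0 W=1
Step 3 [NS]: N:empty,E:wait,S:empty,W:wait | queues: N=0 E=0 S=0 W=1
Step 4 [NS]: N:empty,E:wait,S:empty,W:wait | queues: N=0 E=0 S=0 W=1
Cars crossed by step 4: 3

Answer: 3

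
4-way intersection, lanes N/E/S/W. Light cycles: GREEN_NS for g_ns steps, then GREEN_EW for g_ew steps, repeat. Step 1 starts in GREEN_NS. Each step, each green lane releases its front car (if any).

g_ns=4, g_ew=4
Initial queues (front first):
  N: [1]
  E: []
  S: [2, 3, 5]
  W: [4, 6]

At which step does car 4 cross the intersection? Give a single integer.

Step 1 [NS]: N:car1-GO,E:wait,S:car2-GO,W:wait | queues: N=0 E=0 S=2 W=2
Step 2 [NS]: N:empty,E:wait,S:car3-GO,W:wait | queues: N=0 E=0 S=1 W=2
Step 3 [NS]: N:empty,E:wait,S:car5-GO,W:wait | queues: N=0 E=0 S=0 W=2
Step 4 [NS]: N:empty,E:wait,S:empty,W:wait | queues: N=0 E=0 S=0 W=2
Step 5 [EW]: N:wait,E:empty,S:wait,W:car4-GO | queues: N=0 E=0 S=0 W=1
Step 6 [EW]: N:wait,E:empty,S:wait,W:car6-GO | queues: N=0 E=0 S=0 W=0
Car 4 crosses at step 5

5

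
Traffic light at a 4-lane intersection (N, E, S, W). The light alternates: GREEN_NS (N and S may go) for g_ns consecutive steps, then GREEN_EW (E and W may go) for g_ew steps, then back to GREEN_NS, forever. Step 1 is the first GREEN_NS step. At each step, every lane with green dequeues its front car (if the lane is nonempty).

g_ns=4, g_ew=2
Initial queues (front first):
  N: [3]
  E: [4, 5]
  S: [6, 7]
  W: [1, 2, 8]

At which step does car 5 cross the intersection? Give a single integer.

Step 1 [NS]: N:car3-GO,E:wait,S:car6-GO,W:wait | queues: N=0 E=2 S=1 W=3
Step 2 [NS]: N:empty,E:wait,S:car7-GO,W:wait | queues: N=0 E=2 S=0 W=3
Step 3 [NS]: N:empty,E:wait,S:empty,W:wait | queues: N=0 E=2 S=0 W=3
Step 4 [NS]: N:empty,E:wait,S:empty,W:wait | queues: N=0 E=2 S=0 W=3
Step 5 [EW]: N:wait,E:car4-GO,S:wait,W:car1-GO | queues: N=0 E=1 S=0 W=2
Step 6 [EW]: N:wait,E:car5-GO,S:wait,W:car2-GO | queues: N=0 E=0 S=0 W=1
Step 7 [NS]: N:empty,E:wait,S:empty,W:wait | queues: N=0 E=0 S=0 W=1
Step 8 [NS]: N:empty,E:wait,S:empty,W:wait | queues: N=0 E=0 S=0 W=1
Step 9 [NS]: N:empty,E:wait,S:empty,W:wait | queues: N=0 E=0 S=0 W=1
Step 10 [NS]: N:empty,E:wait,S:empty,W:wait | queues: N=0 E=0 S=0 W=1
Step 11 [EW]: N:wait,E:empty,S:wait,W:car8-GO | queues: N=0 E=0 S=0 W=0
Car 5 crosses at step 6

6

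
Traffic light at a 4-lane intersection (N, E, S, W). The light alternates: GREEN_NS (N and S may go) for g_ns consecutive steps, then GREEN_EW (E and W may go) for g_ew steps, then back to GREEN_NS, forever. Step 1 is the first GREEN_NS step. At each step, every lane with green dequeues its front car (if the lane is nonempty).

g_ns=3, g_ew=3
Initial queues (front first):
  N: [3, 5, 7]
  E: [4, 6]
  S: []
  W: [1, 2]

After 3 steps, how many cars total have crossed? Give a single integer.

Answer: 3

Derivation:
Step 1 [NS]: N:car3-GO,E:wait,S:empty,W:wait | queues: N=2 E=2 S=0 W=2
Step 2 [NS]: N:car5-GO,E:wait,S:empty,W:wait | queues: N=1 E=2 S=0 W=2
Step 3 [NS]: N:car7-GO,E:wait,S:empty,W:wait | queues: N=0 E=2 S=0 W=2
Cars crossed by step 3: 3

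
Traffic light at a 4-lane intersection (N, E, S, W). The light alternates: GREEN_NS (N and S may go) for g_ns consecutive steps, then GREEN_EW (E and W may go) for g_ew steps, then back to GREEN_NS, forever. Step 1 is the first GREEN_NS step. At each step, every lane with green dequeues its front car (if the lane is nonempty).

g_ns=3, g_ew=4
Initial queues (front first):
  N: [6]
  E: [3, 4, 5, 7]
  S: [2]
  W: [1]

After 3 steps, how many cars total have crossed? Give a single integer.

Step 1 [NS]: N:car6-GO,E:wait,S:car2-GO,W:wait | queues: N=0 E=4 S=0 W=1
Step 2 [NS]: N:empty,E:wait,S:empty,W:wait | queues: N=0 E=4 S=0 W=1
Step 3 [NS]: N:empty,E:wait,S:empty,W:wait | queues: N=0 E=4 S=0 W=1
Cars crossed by step 3: 2

Answer: 2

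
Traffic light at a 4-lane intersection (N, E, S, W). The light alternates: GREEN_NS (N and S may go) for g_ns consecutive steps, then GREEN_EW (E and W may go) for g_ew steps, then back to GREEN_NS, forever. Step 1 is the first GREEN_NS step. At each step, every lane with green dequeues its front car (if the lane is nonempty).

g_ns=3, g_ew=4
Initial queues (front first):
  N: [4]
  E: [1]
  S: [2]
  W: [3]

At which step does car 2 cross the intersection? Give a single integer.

Step 1 [NS]: N:car4-GO,E:wait,S:car2-GO,W:wait | queues: N=0 E=1 S=0 W=1
Step 2 [NS]: N:empty,E:wait,S:empty,W:wait | queues: N=0 E=1 S=0 W=1
Step 3 [NS]: N:empty,E:wait,S:empty,W:wait | queues: N=0 E=1 S=0 W=1
Step 4 [EW]: N:wait,E:car1-GO,S:wait,W:car3-GO | queues: N=0 E=0 S=0 W=0
Car 2 crosses at step 1

1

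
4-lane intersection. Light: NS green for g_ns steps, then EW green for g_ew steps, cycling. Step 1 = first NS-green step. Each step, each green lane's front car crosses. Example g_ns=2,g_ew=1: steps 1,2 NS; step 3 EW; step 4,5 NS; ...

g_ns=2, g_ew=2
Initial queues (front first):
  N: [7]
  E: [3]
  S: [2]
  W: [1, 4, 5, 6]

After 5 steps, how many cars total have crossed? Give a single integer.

Step 1 [NS]: N:car7-GO,E:wait,S:car2-GO,W:wait | queues: N=0 E=1 S=0 W=4
Step 2 [NS]: N:empty,E:wait,S:empty,W:wait | queues: N=0 E=1 S=0 W=4
Step 3 [EW]: N:wait,E:car3-GO,S:wait,W:car1-GO | queues: N=0 E=0 S=0 W=3
Step 4 [EW]: N:wait,E:empty,S:wait,W:car4-GO | queues: N=0 E=0 S=0 W=2
Step 5 [NS]: N:empty,E:wait,S:empty,W:wait | queues: N=0 E=0 S=0 W=2
Cars crossed by step 5: 5

Answer: 5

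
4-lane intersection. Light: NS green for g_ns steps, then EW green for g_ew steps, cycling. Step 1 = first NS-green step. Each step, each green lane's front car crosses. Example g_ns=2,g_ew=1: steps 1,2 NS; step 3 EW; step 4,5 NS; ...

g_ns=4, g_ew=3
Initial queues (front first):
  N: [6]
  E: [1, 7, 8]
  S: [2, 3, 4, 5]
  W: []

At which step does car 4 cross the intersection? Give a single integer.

Step 1 [NS]: N:car6-GO,E:wait,S:car2-GO,W:wait | queues: N=0 E=3 S=3 W=0
Step 2 [NS]: N:empty,E:wait,S:car3-GO,W:wait | queues: N=0 E=3 S=2 W=0
Step 3 [NS]: N:empty,E:wait,S:car4-GO,W:wait | queues: N=0 E=3 S=1 W=0
Step 4 [NS]: N:empty,E:wait,S:car5-GO,W:wait | queues: N=0 E=3 S=0 W=0
Step 5 [EW]: N:wait,E:car1-GO,S:wait,W:empty | queues: N=0 E=2 S=0 W=0
Step 6 [EW]: N:wait,E:car7-GO,S:wait,W:empty | queues: N=0 E=1 S=0 W=0
Step 7 [EW]: N:wait,E:car8-GO,S:wait,W:empty | queues: N=0 E=0 S=0 W=0
Car 4 crosses at step 3

3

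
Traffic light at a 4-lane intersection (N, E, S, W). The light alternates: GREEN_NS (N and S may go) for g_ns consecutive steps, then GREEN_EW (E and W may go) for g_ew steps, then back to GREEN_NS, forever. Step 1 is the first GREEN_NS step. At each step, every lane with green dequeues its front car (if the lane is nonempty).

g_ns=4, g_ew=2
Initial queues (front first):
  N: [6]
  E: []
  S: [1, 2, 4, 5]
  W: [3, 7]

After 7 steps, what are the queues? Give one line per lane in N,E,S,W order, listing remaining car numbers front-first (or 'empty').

Step 1 [NS]: N:car6-GO,E:wait,S:car1-GO,W:wait | queues: N=0 E=0 S=3 W=2
Step 2 [NS]: N:empty,E:wait,S:car2-GO,W:wait | queues: N=0 E=0 S=2 W=2
Step 3 [NS]: N:empty,E:wait,S:car4-GO,W:wait | queues: N=0 E=0 S=1 W=2
Step 4 [NS]: N:empty,E:wait,S:car5-GO,W:wait | queues: N=0 E=0 S=0 W=2
Step 5 [EW]: N:wait,E:empty,S:wait,W:car3-GO | queues: N=0 E=0 S=0 W=1
Step 6 [EW]: N:wait,E:empty,S:wait,W:car7-GO | queues: N=0 E=0 S=0 W=0

N: empty
E: empty
S: empty
W: empty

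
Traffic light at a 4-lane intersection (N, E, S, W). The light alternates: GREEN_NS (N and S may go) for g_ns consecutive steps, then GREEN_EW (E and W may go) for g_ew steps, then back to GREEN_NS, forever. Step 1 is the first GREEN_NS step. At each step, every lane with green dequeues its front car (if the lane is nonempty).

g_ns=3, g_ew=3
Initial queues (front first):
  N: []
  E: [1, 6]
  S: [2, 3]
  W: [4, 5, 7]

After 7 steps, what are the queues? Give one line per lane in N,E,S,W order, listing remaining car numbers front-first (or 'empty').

Step 1 [NS]: N:empty,E:wait,S:car2-GO,W:wait | queues: N=0 E=2 S=1 W=3
Step 2 [NS]: N:empty,E:wait,S:car3-GO,W:wait | queues: N=0 E=2 S=0 W=3
Step 3 [NS]: N:empty,E:wait,S:empty,W:wait | queues: N=0 E=2 S=0 W=3
Step 4 [EW]: N:wait,E:car1-GO,S:wait,W:car4-GO | queues: N=0 E=1 S=0 W=2
Step 5 [EW]: N:wait,E:car6-GO,S:wait,W:car5-GO | queues: N=0 E=0 S=0 W=1
Step 6 [EW]: N:wait,E:empty,S:wait,W:car7-GO | queues: N=0 E=0 S=0 W=0

N: empty
E: empty
S: empty
W: empty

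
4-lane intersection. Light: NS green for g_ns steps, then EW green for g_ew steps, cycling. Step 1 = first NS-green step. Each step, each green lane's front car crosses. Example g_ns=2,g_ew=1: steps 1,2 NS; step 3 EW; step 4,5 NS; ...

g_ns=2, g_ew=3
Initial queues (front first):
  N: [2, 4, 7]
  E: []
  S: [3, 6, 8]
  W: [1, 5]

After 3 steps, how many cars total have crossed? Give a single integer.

Step 1 [NS]: N:car2-GO,E:wait,S:car3-GO,W:wait | queues: N=2 E=0 S=2 W=2
Step 2 [NS]: N:car4-GO,E:wait,S:car6-GO,W:wait | queues: N=1 E=0 S=1 W=2
Step 3 [EW]: N:wait,E:empty,S:wait,W:car1-GO | queues: N=1 E=0 S=1 W=1
Cars crossed by step 3: 5

Answer: 5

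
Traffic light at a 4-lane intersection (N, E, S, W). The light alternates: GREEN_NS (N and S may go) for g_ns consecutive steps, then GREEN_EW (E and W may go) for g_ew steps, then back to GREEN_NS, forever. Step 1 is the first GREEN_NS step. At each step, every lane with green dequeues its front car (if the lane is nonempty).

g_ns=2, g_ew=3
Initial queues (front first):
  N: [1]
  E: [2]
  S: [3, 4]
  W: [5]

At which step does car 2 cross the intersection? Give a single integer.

Step 1 [NS]: N:car1-GO,E:wait,S:car3-GO,W:wait | queues: N=0 E=1 S=1 W=1
Step 2 [NS]: N:empty,E:wait,S:car4-GO,W:wait | queues: N=0 E=1 S=0 W=1
Step 3 [EW]: N:wait,E:car2-GO,S:wait,W:car5-GO | queues: N=0 E=0 S=0 W=0
Car 2 crosses at step 3

3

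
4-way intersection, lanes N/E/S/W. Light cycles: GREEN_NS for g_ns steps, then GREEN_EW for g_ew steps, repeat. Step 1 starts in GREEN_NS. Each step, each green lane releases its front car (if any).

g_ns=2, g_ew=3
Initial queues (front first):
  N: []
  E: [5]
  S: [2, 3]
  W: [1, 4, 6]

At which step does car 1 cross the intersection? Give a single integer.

Step 1 [NS]: N:empty,E:wait,S:car2-GO,W:wait | queues: N=0 E=1 S=1 W=3
Step 2 [NS]: N:empty,E:wait,S:car3-GO,W:wait | queues: N=0 E=1 S=0 W=3
Step 3 [EW]: N:wait,E:car5-GO,S:wait,W:car1-GO | queues: N=0 E=0 S=0 W=2
Step 4 [EW]: N:wait,E:empty,S:wait,W:car4-GO | queues: N=0 E=0 S=0 W=1
Step 5 [EW]: N:wait,E:empty,S:wait,W:car6-GO | queues: N=0 E=0 S=0 W=0
Car 1 crosses at step 3

3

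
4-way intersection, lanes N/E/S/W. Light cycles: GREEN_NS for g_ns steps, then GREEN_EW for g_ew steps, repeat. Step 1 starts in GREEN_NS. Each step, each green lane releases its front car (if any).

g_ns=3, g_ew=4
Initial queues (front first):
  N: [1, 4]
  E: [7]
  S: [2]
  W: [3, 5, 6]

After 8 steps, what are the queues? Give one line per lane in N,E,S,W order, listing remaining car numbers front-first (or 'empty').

Step 1 [NS]: N:car1-GO,E:wait,S:car2-GO,W:wait | queues: N=1 E=1 S=0 W=3
Step 2 [NS]: N:car4-GO,E:wait,S:empty,W:wait | queues: N=0 E=1 S=0 W=3
Step 3 [NS]: N:empty,E:wait,S:empty,W:wait | queues: N=0 E=1 S=0 W=3
Step 4 [EW]: N:wait,E:car7-GO,S:wait,W:car3-GO | queues: N=0 E=0 S=0 W=2
Step 5 [EW]: N:wait,E:empty,S:wait,W:car5-GO | queues: N=0 E=0 S=0 W=1
Step 6 [EW]: N:wait,E:empty,S:wait,W:car6-GO | queues: N=0 E=0 S=0 W=0

N: empty
E: empty
S: empty
W: empty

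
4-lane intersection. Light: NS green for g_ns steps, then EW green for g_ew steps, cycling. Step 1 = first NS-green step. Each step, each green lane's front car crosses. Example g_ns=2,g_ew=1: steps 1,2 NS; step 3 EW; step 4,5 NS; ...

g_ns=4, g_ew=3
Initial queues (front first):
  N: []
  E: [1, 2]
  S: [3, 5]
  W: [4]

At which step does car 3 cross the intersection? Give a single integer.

Step 1 [NS]: N:empty,E:wait,S:car3-GO,W:wait | queues: N=0 E=2 S=1 W=1
Step 2 [NS]: N:empty,E:wait,S:car5-GO,W:wait | queues: N=0 E=2 S=0 W=1
Step 3 [NS]: N:empty,E:wait,S:empty,W:wait | queues: N=0 E=2 S=0 W=1
Step 4 [NS]: N:empty,E:wait,S:empty,W:wait | queues: N=0 E=2 S=0 W=1
Step 5 [EW]: N:wait,E:car1-GO,S:wait,W:car4-GO | queues: N=0 E=1 S=0 W=0
Step 6 [EW]: N:wait,E:car2-GO,S:wait,W:empty | queues: N=0 E=0 S=0 W=0
Car 3 crosses at step 1

1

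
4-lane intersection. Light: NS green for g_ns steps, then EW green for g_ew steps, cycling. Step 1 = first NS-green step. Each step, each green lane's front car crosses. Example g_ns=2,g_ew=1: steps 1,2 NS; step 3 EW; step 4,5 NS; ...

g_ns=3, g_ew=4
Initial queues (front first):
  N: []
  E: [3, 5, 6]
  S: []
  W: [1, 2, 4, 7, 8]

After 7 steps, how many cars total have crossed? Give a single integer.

Step 1 [NS]: N:empty,E:wait,S:empty,W:wait | queues: N=0 E=3 S=0 W=5
Step 2 [NS]: N:empty,E:wait,S:empty,W:wait | queues: N=0 E=3 S=0 W=5
Step 3 [NS]: N:empty,E:wait,S:empty,W:wait | queues: N=0 E=3 S=0 W=5
Step 4 [EW]: N:wait,E:car3-GO,S:wait,W:car1-GO | queues: N=0 E=2 S=0 W=4
Step 5 [EW]: N:wait,E:car5-GO,S:wait,W:car2-GO | queues: N=0 E=1 S=0 W=3
Step 6 [EW]: N:wait,E:car6-GO,S:wait,W:car4-GO | queues: N=0 E=0 S=0 W=2
Step 7 [EW]: N:wait,E:empty,S:wait,W:car7-GO | queues: N=0 E=0 S=0 W=1
Cars crossed by step 7: 7

Answer: 7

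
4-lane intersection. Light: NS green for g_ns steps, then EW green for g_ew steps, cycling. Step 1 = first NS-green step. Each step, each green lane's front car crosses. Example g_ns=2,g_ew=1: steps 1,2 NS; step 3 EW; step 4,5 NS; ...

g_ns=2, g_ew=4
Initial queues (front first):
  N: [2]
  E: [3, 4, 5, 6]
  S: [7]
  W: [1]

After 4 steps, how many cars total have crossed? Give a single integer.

Step 1 [NS]: N:car2-GO,E:wait,S:car7-GO,W:wait | queues: N=0 E=4 S=0 W=1
Step 2 [NS]: N:empty,E:wait,S:empty,W:wait | queues: N=0 E=4 S=0 W=1
Step 3 [EW]: N:wait,E:car3-GO,S:wait,W:car1-GO | queues: N=0 E=3 S=0 W=0
Step 4 [EW]: N:wait,E:car4-GO,S:wait,W:empty | queues: N=0 E=2 S=0 W=0
Cars crossed by step 4: 5

Answer: 5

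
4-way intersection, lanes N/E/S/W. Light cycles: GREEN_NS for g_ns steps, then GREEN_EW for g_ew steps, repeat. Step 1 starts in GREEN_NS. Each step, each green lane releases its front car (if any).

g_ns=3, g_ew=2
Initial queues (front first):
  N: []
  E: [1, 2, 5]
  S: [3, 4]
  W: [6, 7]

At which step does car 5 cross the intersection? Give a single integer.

Step 1 [NS]: N:empty,E:wait,S:car3-GO,W:wait | queues: N=0 E=3 S=1 W=2
Step 2 [NS]: N:empty,E:wait,S:car4-GO,W:wait | queues: N=0 E=3 S=0 W=2
Step 3 [NS]: N:empty,E:wait,S:empty,W:wait | queues: N=0 E=3 S=0 W=2
Step 4 [EW]: N:wait,E:car1-GO,S:wait,W:car6-GO | queues: N=0 E=2 S=0 W=1
Step 5 [EW]: N:wait,E:car2-GO,S:wait,W:car7-GO | queues: N=0 E=1 S=0 W=0
Step 6 [NS]: N:empty,E:wait,S:empty,W:wait | queues: N=0 E=1 S=0 W=0
Step 7 [NS]: N:empty,E:wait,S:empty,W:wait | queues: N=0 E=1 S=0 W=0
Step 8 [NS]: N:empty,E:wait,S:empty,W:wait | queues: N=0 E=1 S=0 W=0
Step 9 [EW]: N:wait,E:car5-GO,S:wait,W:empty | queues: N=0 E=0 S=0 W=0
Car 5 crosses at step 9

9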